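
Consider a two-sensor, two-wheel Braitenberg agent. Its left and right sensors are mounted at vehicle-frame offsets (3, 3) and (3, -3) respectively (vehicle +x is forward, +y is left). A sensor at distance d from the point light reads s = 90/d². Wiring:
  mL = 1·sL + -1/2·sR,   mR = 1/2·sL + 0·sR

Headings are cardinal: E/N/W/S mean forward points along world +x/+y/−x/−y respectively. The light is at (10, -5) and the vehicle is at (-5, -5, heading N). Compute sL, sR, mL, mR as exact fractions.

10/37 10/17 -15/629 5/37

left sensor world pos  = (-8, -2); dL² = 333
right sensor world pos = (-2, -2); dR² = 153
sL = 90/333 = 10/37
sR = 90/153 = 10/17
mL = 1·sL + -1/2·sR = -15/629
mR = 1/2·sL + 0·sR = 5/37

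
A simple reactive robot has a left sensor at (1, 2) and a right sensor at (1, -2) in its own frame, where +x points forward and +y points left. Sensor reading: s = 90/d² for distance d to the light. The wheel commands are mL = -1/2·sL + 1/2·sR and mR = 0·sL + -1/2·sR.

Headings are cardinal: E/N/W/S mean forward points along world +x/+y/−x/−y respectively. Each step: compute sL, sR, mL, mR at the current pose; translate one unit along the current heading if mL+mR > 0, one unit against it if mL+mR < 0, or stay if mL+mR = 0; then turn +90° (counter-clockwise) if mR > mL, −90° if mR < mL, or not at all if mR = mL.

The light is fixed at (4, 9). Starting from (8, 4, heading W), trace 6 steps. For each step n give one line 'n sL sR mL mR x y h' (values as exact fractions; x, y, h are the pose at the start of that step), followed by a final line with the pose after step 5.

n=0: pose=(8,4,W); sL=45/29, sR=5; mL=50/29, mR=-5/2; mL+mR=-45/58 → advance -1; mR−mL=-245/58 → turn -1·90°
n=1: pose=(9,4,N); sL=18/5, sR=18/13; mL=-72/65, mR=-9/13; mL+mR=-9/5 → advance -1; mR−mL=27/65 → turn +1·90°
n=2: pose=(9,3,W); sL=9/8, sR=45/16; mL=27/32, mR=-45/32; mL+mR=-9/16 → advance -1; mR−mL=-9/4 → turn -1·90°
n=3: pose=(10,3,N); sL=90/41, sR=90/89; mL=-2160/3649, mR=-45/89; mL+mR=-45/41 → advance -1; mR−mL=315/3649 → turn +1·90°
n=4: pose=(10,2,W); sL=45/53, sR=9/5; mL=126/265, mR=-9/10; mL+mR=-45/106 → advance -1; mR−mL=-729/530 → turn -1·90°
n=5: pose=(11,2,N); sL=90/61, sR=10/13; mL=-280/793, mR=-5/13; mL+mR=-45/61 → advance -1; mR−mL=-25/793 → turn -1·90°

0 45/29 5 50/29 -5/2 8 4 W
1 18/5 18/13 -72/65 -9/13 9 4 N
2 9/8 45/16 27/32 -45/32 9 3 W
3 90/41 90/89 -2160/3649 -45/89 10 3 N
4 45/53 9/5 126/265 -9/10 10 2 W
5 90/61 10/13 -280/793 -5/13 11 2 N
final 11 1 E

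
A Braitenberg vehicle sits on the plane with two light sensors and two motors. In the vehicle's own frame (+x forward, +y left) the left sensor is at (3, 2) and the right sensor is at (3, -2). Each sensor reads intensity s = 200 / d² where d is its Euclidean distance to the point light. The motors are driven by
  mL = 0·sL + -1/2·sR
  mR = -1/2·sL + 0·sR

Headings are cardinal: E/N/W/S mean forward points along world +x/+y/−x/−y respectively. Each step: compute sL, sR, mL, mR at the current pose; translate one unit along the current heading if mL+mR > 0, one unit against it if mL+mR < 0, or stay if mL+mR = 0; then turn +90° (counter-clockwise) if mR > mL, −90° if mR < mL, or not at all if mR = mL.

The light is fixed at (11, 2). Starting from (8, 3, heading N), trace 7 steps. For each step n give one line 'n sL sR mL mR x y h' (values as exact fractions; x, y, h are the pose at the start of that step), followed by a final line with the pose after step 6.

0 200/41 200/17 -100/17 -100/41 8 3 N
1 5 5 -5/2 -5/2 8 2 W
2 200/29 200/29 -100/29 -100/29 9 2 W
3 10 10 -5 -5 10 2 W
4 200/13 200/13 -100/13 -100/13 11 2 W
5 25 25 -25/2 -25/2 12 2 W
6 40 40 -20 -20 13 2 W
final 14 2 W

n=0: pose=(8,3,N); sL=200/41, sR=200/17; mL=-100/17, mR=-100/41; mL+mR=-5800/697 → advance -1; mR−mL=2400/697 → turn +1·90°
n=1: pose=(8,2,W); sL=5, sR=5; mL=-5/2, mR=-5/2; mL+mR=-5 → advance -1; mR−mL=0 → turn +0·90°
n=2: pose=(9,2,W); sL=200/29, sR=200/29; mL=-100/29, mR=-100/29; mL+mR=-200/29 → advance -1; mR−mL=0 → turn +0·90°
n=3: pose=(10,2,W); sL=10, sR=10; mL=-5, mR=-5; mL+mR=-10 → advance -1; mR−mL=0 → turn +0·90°
n=4: pose=(11,2,W); sL=200/13, sR=200/13; mL=-100/13, mR=-100/13; mL+mR=-200/13 → advance -1; mR−mL=0 → turn +0·90°
n=5: pose=(12,2,W); sL=25, sR=25; mL=-25/2, mR=-25/2; mL+mR=-25 → advance -1; mR−mL=0 → turn +0·90°
n=6: pose=(13,2,W); sL=40, sR=40; mL=-20, mR=-20; mL+mR=-40 → advance -1; mR−mL=0 → turn +0·90°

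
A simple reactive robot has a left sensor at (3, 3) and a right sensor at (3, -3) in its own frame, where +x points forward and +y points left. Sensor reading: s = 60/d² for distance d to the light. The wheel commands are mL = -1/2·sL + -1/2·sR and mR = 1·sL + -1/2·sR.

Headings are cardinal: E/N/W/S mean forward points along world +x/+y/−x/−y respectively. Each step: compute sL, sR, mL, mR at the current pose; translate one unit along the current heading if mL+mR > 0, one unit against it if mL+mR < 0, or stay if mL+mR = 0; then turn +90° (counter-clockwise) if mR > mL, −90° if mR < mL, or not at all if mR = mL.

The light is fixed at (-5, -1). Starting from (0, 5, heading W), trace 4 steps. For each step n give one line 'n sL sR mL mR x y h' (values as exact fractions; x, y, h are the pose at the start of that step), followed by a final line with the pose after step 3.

n=0: pose=(0,5,W); sL=60/13, sR=12/17; mL=-588/221, mR=942/221; mL+mR=354/221 → advance +1; mR−mL=90/13 → turn +1·90°
n=1: pose=(-1,5,S); sL=30/29, sR=6; mL=-102/29, mR=-57/29; mL+mR=-159/29 → advance -1; mR−mL=45/29 → turn +1·90°
n=2: pose=(-1,6,E); sL=60/149, sR=12/13; mL=-1284/1937, mR=-114/1937; mL+mR=-1398/1937 → advance -1; mR−mL=90/149 → turn +1·90°
n=3: pose=(-2,6,N); sL=3/5, sR=15/34; mL=-177/340, mR=129/340; mL+mR=-12/85 → advance -1; mR−mL=9/10 → turn +1·90°

0 60/13 12/17 -588/221 942/221 0 5 W
1 30/29 6 -102/29 -57/29 -1 5 S
2 60/149 12/13 -1284/1937 -114/1937 -1 6 E
3 3/5 15/34 -177/340 129/340 -2 6 N
final -2 5 W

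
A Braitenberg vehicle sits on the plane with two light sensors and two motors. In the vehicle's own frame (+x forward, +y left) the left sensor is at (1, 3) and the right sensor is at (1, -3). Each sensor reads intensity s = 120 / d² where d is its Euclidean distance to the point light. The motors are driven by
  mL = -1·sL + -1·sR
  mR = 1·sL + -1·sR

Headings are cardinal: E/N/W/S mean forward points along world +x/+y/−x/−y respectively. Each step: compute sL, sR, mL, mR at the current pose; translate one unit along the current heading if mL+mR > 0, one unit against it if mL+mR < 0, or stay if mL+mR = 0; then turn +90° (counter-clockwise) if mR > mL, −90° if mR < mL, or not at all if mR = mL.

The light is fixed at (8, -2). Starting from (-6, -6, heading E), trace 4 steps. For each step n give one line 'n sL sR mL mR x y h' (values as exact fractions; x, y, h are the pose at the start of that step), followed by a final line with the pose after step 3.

n=0: pose=(-6,-6,E); sL=12/17, sR=60/109; mL=-2328/1853, mR=288/1853; mL+mR=-120/109 → advance -1; mR−mL=24/17 → turn +1·90°
n=1: pose=(-7,-6,N); sL=40/111, sR=40/51; mL=-720/629, mR=-800/1887; mL+mR=-80/51 → advance -1; mR−mL=80/111 → turn +1·90°
n=2: pose=(-7,-7,W); sL=3/8, sR=6/13; mL=-87/104, mR=-9/104; mL+mR=-12/13 → advance -1; mR−mL=3/4 → turn +1·90°
n=3: pose=(-6,-7,S); sL=120/157, sR=24/65; mL=-11568/10205, mR=4032/10205; mL+mR=-48/65 → advance -1; mR−mL=240/157 → turn +1·90°

0 12/17 60/109 -2328/1853 288/1853 -6 -6 E
1 40/111 40/51 -720/629 -800/1887 -7 -6 N
2 3/8 6/13 -87/104 -9/104 -7 -7 W
3 120/157 24/65 -11568/10205 4032/10205 -6 -7 S
final -6 -6 E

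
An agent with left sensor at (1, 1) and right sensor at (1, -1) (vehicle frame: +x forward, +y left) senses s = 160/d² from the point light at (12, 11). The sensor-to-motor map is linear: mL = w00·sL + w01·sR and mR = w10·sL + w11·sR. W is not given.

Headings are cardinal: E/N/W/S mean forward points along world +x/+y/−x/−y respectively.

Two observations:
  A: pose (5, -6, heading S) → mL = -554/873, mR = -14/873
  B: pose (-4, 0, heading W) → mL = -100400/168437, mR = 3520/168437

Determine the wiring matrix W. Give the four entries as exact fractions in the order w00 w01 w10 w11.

obs A: pose=(5,-6,S) → sL=4/9, sR=40/97, mL=-554/873, mR=-14/873
obs B: pose=(-4,0,W) → sL=160/433, sR=160/389, mL=-100400/168437, mR=3520/168437
sensor matrix S = [[4/9, 40/97], [160/433, 160/389]]; det S = 4474240/147045501
solve [mL_A; mL_B] = S·[w00; w01] and [mR_A; mR_B] = S·[w10; w11]:
  w00 = -1/2, w01 = -1, w10 = -1/2, w11 = 1/2

-1/2 -1 -1/2 1/2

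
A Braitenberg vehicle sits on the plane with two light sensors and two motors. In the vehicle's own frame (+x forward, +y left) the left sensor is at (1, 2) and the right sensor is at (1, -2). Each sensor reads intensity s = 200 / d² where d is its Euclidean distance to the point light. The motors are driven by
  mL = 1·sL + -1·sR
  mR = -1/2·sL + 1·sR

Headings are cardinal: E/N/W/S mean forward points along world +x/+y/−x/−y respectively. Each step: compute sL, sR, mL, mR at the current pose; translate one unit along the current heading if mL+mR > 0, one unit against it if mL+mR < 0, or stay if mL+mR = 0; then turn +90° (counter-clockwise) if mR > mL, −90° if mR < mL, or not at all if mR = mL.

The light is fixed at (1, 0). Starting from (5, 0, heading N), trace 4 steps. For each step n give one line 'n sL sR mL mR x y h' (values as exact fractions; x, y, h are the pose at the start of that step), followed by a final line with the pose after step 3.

n=0: pose=(5,0,N); sL=40, sR=200/37; mL=1280/37, mR=-540/37; mL+mR=20 → advance +1; mR−mL=-1820/37 → turn -1·90°
n=1: pose=(5,1,E); sL=100/17, sR=100/13; mL=-400/221, mR=1050/221; mL+mR=50/17 → advance +1; mR−mL=1450/221 → turn +1·90°
n=2: pose=(6,1,N); sL=200/13, sR=200/53; mL=8000/689, mR=-2700/689; mL+mR=100/13 → advance +1; mR−mL=-10700/689 → turn -1·90°
n=3: pose=(6,2,E); sL=50/13, sR=50/9; mL=-200/117, mR=425/117; mL+mR=25/13 → advance +1; mR−mL=625/117 → turn +1·90°

0 40 200/37 1280/37 -540/37 5 0 N
1 100/17 100/13 -400/221 1050/221 5 1 E
2 200/13 200/53 8000/689 -2700/689 6 1 N
3 50/13 50/9 -200/117 425/117 6 2 E
final 7 2 N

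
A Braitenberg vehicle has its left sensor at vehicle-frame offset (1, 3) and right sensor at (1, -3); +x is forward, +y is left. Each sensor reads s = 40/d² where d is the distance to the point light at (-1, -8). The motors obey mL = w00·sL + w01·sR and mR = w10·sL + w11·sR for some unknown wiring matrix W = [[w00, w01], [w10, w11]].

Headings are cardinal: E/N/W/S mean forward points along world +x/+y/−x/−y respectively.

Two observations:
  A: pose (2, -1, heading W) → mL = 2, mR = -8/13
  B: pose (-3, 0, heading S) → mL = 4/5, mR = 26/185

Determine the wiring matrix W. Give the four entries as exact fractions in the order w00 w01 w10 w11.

obs A: pose=(2,-1,W) → sL=2, sR=5/13, mL=2, mR=-8/13
obs B: pose=(-3,0,S) → sL=4/5, sR=20/37, mL=4/5, mR=26/185
sensor matrix S = [[2, 5/13], [4/5, 20/37]]; det S = 372/481
solve [mL_A; mL_B] = S·[w00; w01] and [mR_A; mR_B] = S·[w10; w11]:
  w00 = 1, w01 = 0, w10 = -1/2, w11 = 1

1 0 -1/2 1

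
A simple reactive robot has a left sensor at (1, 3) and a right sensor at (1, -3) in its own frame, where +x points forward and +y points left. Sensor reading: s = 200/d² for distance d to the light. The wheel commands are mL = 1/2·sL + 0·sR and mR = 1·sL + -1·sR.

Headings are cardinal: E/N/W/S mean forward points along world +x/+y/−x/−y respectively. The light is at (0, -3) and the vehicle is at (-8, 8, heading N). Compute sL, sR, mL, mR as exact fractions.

40/53 200/169 20/53 -3840/8957

left sensor world pos  = (-11, 9); dL² = 265
right sensor world pos = (-5, 9); dR² = 169
sL = 200/265 = 40/53
sR = 200/169 = 200/169
mL = 1/2·sL + 0·sR = 20/53
mR = 1·sL + -1·sR = -3840/8957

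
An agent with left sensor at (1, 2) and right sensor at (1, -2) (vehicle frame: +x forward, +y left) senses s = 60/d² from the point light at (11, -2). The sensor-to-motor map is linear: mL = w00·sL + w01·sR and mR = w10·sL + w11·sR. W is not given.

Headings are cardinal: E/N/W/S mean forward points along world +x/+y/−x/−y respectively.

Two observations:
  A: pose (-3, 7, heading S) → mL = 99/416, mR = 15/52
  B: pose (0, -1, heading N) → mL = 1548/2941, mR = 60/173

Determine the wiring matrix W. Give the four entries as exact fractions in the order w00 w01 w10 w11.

1/2 1/2 1 0

obs A: pose=(-3,7,S) → sL=15/52, sR=3/16, mL=99/416, mR=15/52
obs B: pose=(0,-1,N) → sL=60/173, sR=12/17, mL=1548/2941, mR=60/173
sensor matrix S = [[15/52, 3/16], [60/173, 12/17]]; det S = 21195/152932
solve [mL_A; mL_B] = S·[w00; w01] and [mR_A; mR_B] = S·[w10; w11]:
  w00 = 1/2, w01 = 1/2, w10 = 1, w11 = 0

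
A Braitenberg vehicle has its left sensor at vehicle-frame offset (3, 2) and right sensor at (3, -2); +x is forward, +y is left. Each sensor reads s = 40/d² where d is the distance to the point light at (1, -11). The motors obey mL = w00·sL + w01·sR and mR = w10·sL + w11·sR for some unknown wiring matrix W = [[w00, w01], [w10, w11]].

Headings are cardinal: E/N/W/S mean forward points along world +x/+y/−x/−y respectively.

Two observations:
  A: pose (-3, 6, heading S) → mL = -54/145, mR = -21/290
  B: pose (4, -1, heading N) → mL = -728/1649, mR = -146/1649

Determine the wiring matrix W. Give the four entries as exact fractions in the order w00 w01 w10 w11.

-1 -1 1/2 -1

obs A: pose=(-3,6,S) → sL=1/5, sR=5/29, mL=-54/145, mR=-21/290
obs B: pose=(4,-1,N) → sL=4/17, sR=20/97, mL=-728/1649, mR=-146/1649
sensor matrix S = [[1/5, 5/29], [4/17, 20/97]]; det S = 32/47821
solve [mL_A; mL_B] = S·[w00; w01] and [mR_A; mR_B] = S·[w10; w11]:
  w00 = -1, w01 = -1, w10 = 1/2, w11 = -1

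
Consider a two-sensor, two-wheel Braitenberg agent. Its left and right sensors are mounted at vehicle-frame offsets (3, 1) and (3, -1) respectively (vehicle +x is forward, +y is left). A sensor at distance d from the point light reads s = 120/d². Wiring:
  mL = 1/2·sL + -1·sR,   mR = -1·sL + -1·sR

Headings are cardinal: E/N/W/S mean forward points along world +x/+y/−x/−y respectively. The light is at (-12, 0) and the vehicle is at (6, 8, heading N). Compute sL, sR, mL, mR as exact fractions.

left sensor world pos  = (5, 11); dL² = 410
right sensor world pos = (7, 11); dR² = 482
sL = 120/410 = 12/41
sR = 120/482 = 60/241
mL = 1/2·sL + -1·sR = -1014/9881
mR = -1·sL + -1·sR = -5352/9881

12/41 60/241 -1014/9881 -5352/9881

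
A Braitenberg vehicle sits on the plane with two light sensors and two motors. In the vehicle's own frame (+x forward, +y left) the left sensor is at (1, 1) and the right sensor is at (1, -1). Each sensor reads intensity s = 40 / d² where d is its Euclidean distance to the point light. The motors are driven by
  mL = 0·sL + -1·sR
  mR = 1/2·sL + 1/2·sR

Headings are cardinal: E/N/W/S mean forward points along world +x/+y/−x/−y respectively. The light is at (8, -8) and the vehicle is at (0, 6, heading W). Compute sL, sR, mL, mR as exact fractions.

left sensor world pos  = (-1, 5); dL² = 250
right sensor world pos = (-1, 7); dR² = 306
sL = 40/250 = 4/25
sR = 40/306 = 20/153
mL = 0·sL + -1·sR = -20/153
mR = 1/2·sL + 1/2·sR = 556/3825

4/25 20/153 -20/153 556/3825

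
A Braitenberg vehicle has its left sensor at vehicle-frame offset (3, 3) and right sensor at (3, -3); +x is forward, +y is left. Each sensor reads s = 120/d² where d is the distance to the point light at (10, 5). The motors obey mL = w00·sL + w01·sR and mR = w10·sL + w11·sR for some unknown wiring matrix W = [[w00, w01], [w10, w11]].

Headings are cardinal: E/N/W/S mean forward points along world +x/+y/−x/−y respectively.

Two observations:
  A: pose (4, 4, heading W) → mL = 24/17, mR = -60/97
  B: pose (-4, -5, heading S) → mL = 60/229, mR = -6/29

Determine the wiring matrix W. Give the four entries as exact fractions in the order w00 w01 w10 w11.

obs A: pose=(4,4,W) → sL=120/97, sR=24/17, mL=24/17, mR=-60/97
obs B: pose=(-4,-5,S) → sL=12/29, sR=60/229, mL=60/229, mR=-6/29
sensor matrix S = [[120/97, 24/17], [12/29, 60/229]]; det S = -2847744/10951009
solve [mL_A; mL_B] = S·[w00; w01] and [mR_A; mR_B] = S·[w10; w11]:
  w00 = 0, w01 = 1, w10 = -1/2, w11 = 0

0 1 -1/2 0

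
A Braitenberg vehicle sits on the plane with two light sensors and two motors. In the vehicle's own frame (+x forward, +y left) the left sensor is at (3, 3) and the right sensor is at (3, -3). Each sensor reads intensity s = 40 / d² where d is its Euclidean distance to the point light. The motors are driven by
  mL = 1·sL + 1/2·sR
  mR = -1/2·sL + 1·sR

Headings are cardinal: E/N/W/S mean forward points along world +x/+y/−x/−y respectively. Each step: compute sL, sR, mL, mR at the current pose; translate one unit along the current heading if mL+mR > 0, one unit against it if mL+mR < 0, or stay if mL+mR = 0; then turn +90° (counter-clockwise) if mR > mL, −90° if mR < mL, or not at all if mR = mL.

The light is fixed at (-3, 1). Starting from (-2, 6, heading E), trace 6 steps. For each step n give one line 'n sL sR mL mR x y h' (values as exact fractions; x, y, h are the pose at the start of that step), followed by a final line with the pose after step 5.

n=0: pose=(-2,6,E); sL=1/2, sR=2; mL=3/2, mR=7/4; mL+mR=13/4 → advance +1; mR−mL=1/4 → turn +1·90°
n=1: pose=(-1,6,N); sL=8/13, sR=40/89; mL=972/1157, mR=164/1157; mL+mR=1136/1157 → advance +1; mR−mL=-808/1157 → turn -1·90°
n=2: pose=(-1,7,E); sL=20/53, sR=20/17; mL=870/901, mR=890/901; mL+mR=1760/901 → advance +1; mR−mL=20/901 → turn +1·90°
n=3: pose=(0,7,N); sL=40/81, sR=40/117; mL=700/1053, mR=100/1053; mL+mR=800/1053 → advance +1; mR−mL=-200/351 → turn -1·90°
n=4: pose=(0,8,E); sL=5/17, sR=10/13; mL=150/221, mR=275/442; mL+mR=575/442 → advance +1; mR−mL=-25/442 → turn -1·90°
n=5: pose=(1,8,S); sL=8/13, sR=40/17; mL=396/221, mR=452/221; mL+mR=848/221 → advance +1; mR−mL=56/221 → turn +1·90°

0 1/2 2 3/2 7/4 -2 6 E
1 8/13 40/89 972/1157 164/1157 -1 6 N
2 20/53 20/17 870/901 890/901 -1 7 E
3 40/81 40/117 700/1053 100/1053 0 7 N
4 5/17 10/13 150/221 275/442 0 8 E
5 8/13 40/17 396/221 452/221 1 8 S
final 1 7 E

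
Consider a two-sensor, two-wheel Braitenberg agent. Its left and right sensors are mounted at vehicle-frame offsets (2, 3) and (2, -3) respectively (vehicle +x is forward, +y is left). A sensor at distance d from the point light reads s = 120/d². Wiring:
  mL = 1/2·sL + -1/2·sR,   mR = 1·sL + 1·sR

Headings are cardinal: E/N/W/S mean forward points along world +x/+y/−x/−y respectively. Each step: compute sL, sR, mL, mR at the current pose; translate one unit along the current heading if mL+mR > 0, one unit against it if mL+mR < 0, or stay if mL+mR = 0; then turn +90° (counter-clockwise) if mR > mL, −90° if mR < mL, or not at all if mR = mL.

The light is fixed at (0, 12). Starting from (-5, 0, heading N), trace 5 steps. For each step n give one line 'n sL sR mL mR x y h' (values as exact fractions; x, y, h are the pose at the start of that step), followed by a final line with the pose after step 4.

0 30/41 15/13 -225/1066 1005/533 -5 0 N
1 24/49 120/113 -1584/5537 8592/5537 -5 1 W
2 60/89 12/25 216/2225 2568/2225 -6 1 S
3 120/97 120/241 8640/23377 40560/23377 -6 0 E
4 30/41 15/13 -225/1066 1005/533 -5 0 N
final -5 1 W

n=0: pose=(-5,0,N); sL=30/41, sR=15/13; mL=-225/1066, mR=1005/533; mL+mR=1785/1066 → advance +1; mR−mL=2235/1066 → turn +1·90°
n=1: pose=(-5,1,W); sL=24/49, sR=120/113; mL=-1584/5537, mR=8592/5537; mL+mR=7008/5537 → advance +1; mR−mL=10176/5537 → turn +1·90°
n=2: pose=(-6,1,S); sL=60/89, sR=12/25; mL=216/2225, mR=2568/2225; mL+mR=2784/2225 → advance +1; mR−mL=2352/2225 → turn +1·90°
n=3: pose=(-6,0,E); sL=120/97, sR=120/241; mL=8640/23377, mR=40560/23377; mL+mR=49200/23377 → advance +1; mR−mL=31920/23377 → turn +1·90°
n=4: pose=(-5,0,N); sL=30/41, sR=15/13; mL=-225/1066, mR=1005/533; mL+mR=1785/1066 → advance +1; mR−mL=2235/1066 → turn +1·90°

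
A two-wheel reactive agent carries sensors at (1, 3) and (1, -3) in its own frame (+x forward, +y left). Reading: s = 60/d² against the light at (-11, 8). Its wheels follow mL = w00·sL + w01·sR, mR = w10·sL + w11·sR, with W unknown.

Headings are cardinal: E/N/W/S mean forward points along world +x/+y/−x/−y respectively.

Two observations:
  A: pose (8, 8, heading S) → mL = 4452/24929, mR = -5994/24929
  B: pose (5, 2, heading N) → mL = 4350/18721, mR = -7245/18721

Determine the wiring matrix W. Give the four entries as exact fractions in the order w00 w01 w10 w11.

obs A: pose=(8,8,S) → sL=12/97, sR=60/257, mL=4452/24929, mR=-5994/24929
obs B: pose=(5,2,N) → sL=30/97, sR=30/193, mL=4350/18721, mR=-7245/18721
sensor matrix S = [[12/97, 60/257], [30/97, 30/193]]; det S = -254880/4811297
solve [mL_A; mL_B] = S·[w00; w01] and [mR_A; mR_B] = S·[w10; w11]:
  w00 = 1/2, w01 = 1/2, w10 = -1, w11 = -1/2

1/2 1/2 -1 -1/2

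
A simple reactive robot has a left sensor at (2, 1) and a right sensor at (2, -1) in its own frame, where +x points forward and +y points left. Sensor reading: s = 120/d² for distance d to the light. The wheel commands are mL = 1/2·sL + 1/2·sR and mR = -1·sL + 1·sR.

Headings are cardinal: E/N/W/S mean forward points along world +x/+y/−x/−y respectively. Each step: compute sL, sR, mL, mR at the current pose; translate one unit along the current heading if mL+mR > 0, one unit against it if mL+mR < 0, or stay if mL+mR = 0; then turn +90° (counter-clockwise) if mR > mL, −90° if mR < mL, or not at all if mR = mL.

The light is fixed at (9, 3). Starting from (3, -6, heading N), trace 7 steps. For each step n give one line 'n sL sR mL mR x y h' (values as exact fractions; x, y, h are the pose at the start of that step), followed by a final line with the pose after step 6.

n=0: pose=(3,-6,N); sL=60/49, sR=60/37; mL=2580/1813, mR=720/1813; mL+mR=3300/1813 → advance +1; mR−mL=-1860/1813 → turn -1·90°
n=1: pose=(3,-5,E); sL=24/13, sR=120/97; mL=1944/1261, mR=-768/1261; mL+mR=1176/1261 → advance +1; mR−mL=-2712/1261 → turn -1·90°
n=2: pose=(4,-5,S); sL=30/29, sR=15/17; mL=945/986, mR=-75/493; mL+mR=795/986 → advance +1; mR−mL=-1095/986 → turn -1·90°
n=3: pose=(4,-6,W); sL=120/149, sR=120/113; mL=15720/16837, mR=4320/16837; mL+mR=20040/16837 → advance +1; mR−mL=-11400/16837 → turn -1·90°
n=4: pose=(3,-6,N); sL=60/49, sR=60/37; mL=2580/1813, mR=720/1813; mL+mR=3300/1813 → advance +1; mR−mL=-1860/1813 → turn -1·90°
n=5: pose=(3,-5,E); sL=24/13, sR=120/97; mL=1944/1261, mR=-768/1261; mL+mR=1176/1261 → advance +1; mR−mL=-2712/1261 → turn -1·90°
n=6: pose=(4,-5,S); sL=30/29, sR=15/17; mL=945/986, mR=-75/493; mL+mR=795/986 → advance +1; mR−mL=-1095/986 → turn -1·90°

0 60/49 60/37 2580/1813 720/1813 3 -6 N
1 24/13 120/97 1944/1261 -768/1261 3 -5 E
2 30/29 15/17 945/986 -75/493 4 -5 S
3 120/149 120/113 15720/16837 4320/16837 4 -6 W
4 60/49 60/37 2580/1813 720/1813 3 -6 N
5 24/13 120/97 1944/1261 -768/1261 3 -5 E
6 30/29 15/17 945/986 -75/493 4 -5 S
final 4 -6 W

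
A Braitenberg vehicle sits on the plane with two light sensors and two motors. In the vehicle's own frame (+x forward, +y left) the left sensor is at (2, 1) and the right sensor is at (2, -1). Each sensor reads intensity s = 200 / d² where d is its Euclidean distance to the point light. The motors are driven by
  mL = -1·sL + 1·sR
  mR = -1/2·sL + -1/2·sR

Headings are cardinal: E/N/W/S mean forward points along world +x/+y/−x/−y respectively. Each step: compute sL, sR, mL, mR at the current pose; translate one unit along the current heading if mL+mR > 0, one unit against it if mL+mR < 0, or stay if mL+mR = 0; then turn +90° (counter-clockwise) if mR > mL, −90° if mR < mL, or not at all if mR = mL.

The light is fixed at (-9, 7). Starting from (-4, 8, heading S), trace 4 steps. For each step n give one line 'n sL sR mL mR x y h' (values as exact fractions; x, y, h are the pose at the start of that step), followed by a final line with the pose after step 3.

0 200/37 200/17 4000/629 -5400/629 -4 8 S
1 20 100/9 -80/9 -140/9 -4 9 W
2 200/41 40/13 -960/533 -2120/533 -3 9 N
3 50/17 25/8 25/136 -825/272 -3 8 E
final -4 8 S

n=0: pose=(-4,8,S); sL=200/37, sR=200/17; mL=4000/629, mR=-5400/629; mL+mR=-1400/629 → advance -1; mR−mL=-9400/629 → turn -1·90°
n=1: pose=(-4,9,W); sL=20, sR=100/9; mL=-80/9, mR=-140/9; mL+mR=-220/9 → advance -1; mR−mL=-20/3 → turn -1·90°
n=2: pose=(-3,9,N); sL=200/41, sR=40/13; mL=-960/533, mR=-2120/533; mL+mR=-3080/533 → advance -1; mR−mL=-1160/533 → turn -1·90°
n=3: pose=(-3,8,E); sL=50/17, sR=25/8; mL=25/136, mR=-825/272; mL+mR=-775/272 → advance -1; mR−mL=-875/272 → turn -1·90°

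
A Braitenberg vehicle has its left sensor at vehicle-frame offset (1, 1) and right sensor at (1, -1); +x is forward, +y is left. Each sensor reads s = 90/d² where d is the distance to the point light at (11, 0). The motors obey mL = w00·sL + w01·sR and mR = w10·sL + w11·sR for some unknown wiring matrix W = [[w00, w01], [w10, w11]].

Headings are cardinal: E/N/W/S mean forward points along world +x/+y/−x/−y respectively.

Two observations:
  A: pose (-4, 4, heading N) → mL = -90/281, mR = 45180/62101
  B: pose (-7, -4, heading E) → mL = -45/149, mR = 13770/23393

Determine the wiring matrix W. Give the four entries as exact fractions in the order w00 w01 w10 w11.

obs A: pose=(-4,4,N) → sL=90/281, sR=90/221, mL=-90/281, mR=45180/62101
obs B: pose=(-7,-4,E) → sL=45/149, sR=45/157, mL=-45/149, mR=13770/23393
sensor matrix S = [[90/281, 90/221], [45/149, 45/157]]; det S = -45311400/1452728693
solve [mL_A; mL_B] = S·[w00; w01] and [mR_A; mR_B] = S·[w10; w11]:
  w00 = -1, w01 = 0, w10 = 1, w11 = 1

-1 0 1 1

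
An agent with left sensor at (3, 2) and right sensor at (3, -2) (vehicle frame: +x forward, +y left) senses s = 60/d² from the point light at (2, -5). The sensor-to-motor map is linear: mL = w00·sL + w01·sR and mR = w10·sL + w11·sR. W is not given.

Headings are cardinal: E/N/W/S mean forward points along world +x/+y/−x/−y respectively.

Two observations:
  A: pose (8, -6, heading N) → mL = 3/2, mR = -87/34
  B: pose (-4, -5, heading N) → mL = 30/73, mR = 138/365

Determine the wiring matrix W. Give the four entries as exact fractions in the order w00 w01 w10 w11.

obs A: pose=(8,-6,N) → sL=3, sR=15/17, mL=3/2, mR=-87/34
obs B: pose=(-4,-5,N) → sL=60/73, sR=12/5, mL=30/73, mR=138/365
sensor matrix S = [[3, 15/17], [60/73, 12/5]]; det S = 40176/6205
solve [mL_A; mL_B] = S·[w00; w01] and [mR_A; mR_B] = S·[w10; w11]:
  w00 = 1/2, w01 = 0, w10 = -1, w11 = 1/2

1/2 0 -1 1/2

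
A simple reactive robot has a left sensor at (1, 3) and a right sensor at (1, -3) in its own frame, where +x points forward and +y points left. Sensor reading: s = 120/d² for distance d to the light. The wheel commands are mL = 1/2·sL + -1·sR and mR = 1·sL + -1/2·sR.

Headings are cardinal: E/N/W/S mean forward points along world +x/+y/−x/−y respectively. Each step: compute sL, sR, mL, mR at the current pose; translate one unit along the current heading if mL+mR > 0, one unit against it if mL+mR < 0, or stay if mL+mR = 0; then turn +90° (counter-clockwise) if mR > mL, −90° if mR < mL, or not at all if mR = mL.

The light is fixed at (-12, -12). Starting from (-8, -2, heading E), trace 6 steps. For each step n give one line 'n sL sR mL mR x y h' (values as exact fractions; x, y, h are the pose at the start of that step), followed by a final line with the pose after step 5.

0 60/97 60/37 -4710/3589 -690/3589 -8 -2 E
1 120/121 120/157 -5100/18997 11580/18997 -9 -2 N
2 30/17 3/5 24/85 249/170 -9 -1 W
3 24/25 120/101 -1788/2525 924/2525 -10 -1 S
4 20/39 4/3 -14/13 -2/13 -10 0 E
5 120/173 24/37 -1932/6401 2364/6401 -11 0 N
final -11 1 W

n=0: pose=(-8,-2,E); sL=60/97, sR=60/37; mL=-4710/3589, mR=-690/3589; mL+mR=-5400/3589 → advance -1; mR−mL=4020/3589 → turn +1·90°
n=1: pose=(-9,-2,N); sL=120/121, sR=120/157; mL=-5100/18997, mR=11580/18997; mL+mR=6480/18997 → advance +1; mR−mL=16680/18997 → turn +1·90°
n=2: pose=(-9,-1,W); sL=30/17, sR=3/5; mL=24/85, mR=249/170; mL+mR=297/170 → advance +1; mR−mL=201/170 → turn +1·90°
n=3: pose=(-10,-1,S); sL=24/25, sR=120/101; mL=-1788/2525, mR=924/2525; mL+mR=-864/2525 → advance -1; mR−mL=2712/2525 → turn +1·90°
n=4: pose=(-10,0,E); sL=20/39, sR=4/3; mL=-14/13, mR=-2/13; mL+mR=-16/13 → advance -1; mR−mL=12/13 → turn +1·90°
n=5: pose=(-11,0,N); sL=120/173, sR=24/37; mL=-1932/6401, mR=2364/6401; mL+mR=432/6401 → advance +1; mR−mL=4296/6401 → turn +1·90°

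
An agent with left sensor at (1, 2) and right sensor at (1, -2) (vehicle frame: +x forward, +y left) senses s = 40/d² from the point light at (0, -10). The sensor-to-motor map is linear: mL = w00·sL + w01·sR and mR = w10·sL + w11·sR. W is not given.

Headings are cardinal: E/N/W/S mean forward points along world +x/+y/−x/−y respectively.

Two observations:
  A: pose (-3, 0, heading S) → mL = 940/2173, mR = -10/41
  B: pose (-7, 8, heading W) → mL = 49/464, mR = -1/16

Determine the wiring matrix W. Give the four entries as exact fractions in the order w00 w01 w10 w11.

1/2 1/2 -1/2 0

obs A: pose=(-3,0,S) → sL=20/41, sR=20/53, mL=940/2173, mR=-10/41
obs B: pose=(-7,8,W) → sL=1/8, sR=5/58, mL=49/464, mR=-1/16
sensor matrix S = [[20/41, 20/53], [1/8, 5/58]]; det S = -645/126034
solve [mL_A; mL_B] = S·[w00; w01] and [mR_A; mR_B] = S·[w10; w11]:
  w00 = 1/2, w01 = 1/2, w10 = -1/2, w11 = 0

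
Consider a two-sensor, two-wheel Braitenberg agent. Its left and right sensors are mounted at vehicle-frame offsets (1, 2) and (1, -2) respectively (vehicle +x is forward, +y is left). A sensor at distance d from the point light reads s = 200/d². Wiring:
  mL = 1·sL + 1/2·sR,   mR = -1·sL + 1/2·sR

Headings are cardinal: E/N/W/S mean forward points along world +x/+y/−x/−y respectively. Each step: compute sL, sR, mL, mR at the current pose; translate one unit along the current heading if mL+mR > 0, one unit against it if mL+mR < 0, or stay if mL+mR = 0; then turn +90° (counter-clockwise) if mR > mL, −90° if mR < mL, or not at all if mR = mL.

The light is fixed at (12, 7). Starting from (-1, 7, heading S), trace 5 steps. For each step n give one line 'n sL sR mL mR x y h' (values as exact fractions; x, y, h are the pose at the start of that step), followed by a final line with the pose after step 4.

0 100/61 100/113 14350/6893 -8250/6893 -1 7 S
1 40/41 200/197 11980/8077 -3780/8077 -1 6 W
2 25/32 25/18 425/288 -25/288 -2 6 N
3 200/173 200/173 300/173 -100/173 -2 7 E
4 100/61 100/113 14350/6893 -8250/6893 -1 7 S
final -1 6 W

n=0: pose=(-1,7,S); sL=100/61, sR=100/113; mL=14350/6893, mR=-8250/6893; mL+mR=100/113 → advance +1; mR−mL=-200/61 → turn -1·90°
n=1: pose=(-1,6,W); sL=40/41, sR=200/197; mL=11980/8077, mR=-3780/8077; mL+mR=200/197 → advance +1; mR−mL=-80/41 → turn -1·90°
n=2: pose=(-2,6,N); sL=25/32, sR=25/18; mL=425/288, mR=-25/288; mL+mR=25/18 → advance +1; mR−mL=-25/16 → turn -1·90°
n=3: pose=(-2,7,E); sL=200/173, sR=200/173; mL=300/173, mR=-100/173; mL+mR=200/173 → advance +1; mR−mL=-400/173 → turn -1·90°
n=4: pose=(-1,7,S); sL=100/61, sR=100/113; mL=14350/6893, mR=-8250/6893; mL+mR=100/113 → advance +1; mR−mL=-200/61 → turn -1·90°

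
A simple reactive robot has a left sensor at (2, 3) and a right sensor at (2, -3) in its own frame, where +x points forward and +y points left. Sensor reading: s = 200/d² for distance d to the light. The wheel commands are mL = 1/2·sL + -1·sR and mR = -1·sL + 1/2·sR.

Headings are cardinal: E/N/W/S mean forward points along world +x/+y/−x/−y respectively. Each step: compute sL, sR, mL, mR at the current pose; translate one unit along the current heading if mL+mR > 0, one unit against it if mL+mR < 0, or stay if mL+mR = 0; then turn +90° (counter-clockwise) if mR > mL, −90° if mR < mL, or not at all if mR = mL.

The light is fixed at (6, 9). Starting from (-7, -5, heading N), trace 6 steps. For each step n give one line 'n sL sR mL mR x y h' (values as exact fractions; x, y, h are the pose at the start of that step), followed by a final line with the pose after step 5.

0 1/2 50/61 -139/244 -11/122 -7 -5 N
1 200/549 200/369 -900/2501 -700/7503 -7 -6 W
2 20/37 100/257 -1130/9509 -3290/9509 -6 -6 S
3 40/97 200/317 -13060/30749 -2980/30749 -6 -5 W
4 5/8 50/113 -235/1808 -365/904 -5 -5 S
5 8/17 200/269 -2324/4573 -452/4573 -5 -4 W
final -4 -4 S

n=0: pose=(-7,-5,N); sL=1/2, sR=50/61; mL=-139/244, mR=-11/122; mL+mR=-161/244 → advance -1; mR−mL=117/244 → turn +1·90°
n=1: pose=(-7,-6,W); sL=200/549, sR=200/369; mL=-900/2501, mR=-700/7503; mL+mR=-3400/7503 → advance -1; mR−mL=2000/7503 → turn +1·90°
n=2: pose=(-6,-6,S); sL=20/37, sR=100/257; mL=-1130/9509, mR=-3290/9509; mL+mR=-4420/9509 → advance -1; mR−mL=-2160/9509 → turn -1·90°
n=3: pose=(-6,-5,W); sL=40/97, sR=200/317; mL=-13060/30749, mR=-2980/30749; mL+mR=-16040/30749 → advance -1; mR−mL=10080/30749 → turn +1·90°
n=4: pose=(-5,-5,S); sL=5/8, sR=50/113; mL=-235/1808, mR=-365/904; mL+mR=-965/1808 → advance -1; mR−mL=-495/1808 → turn -1·90°
n=5: pose=(-5,-4,W); sL=8/17, sR=200/269; mL=-2324/4573, mR=-452/4573; mL+mR=-2776/4573 → advance -1; mR−mL=1872/4573 → turn +1·90°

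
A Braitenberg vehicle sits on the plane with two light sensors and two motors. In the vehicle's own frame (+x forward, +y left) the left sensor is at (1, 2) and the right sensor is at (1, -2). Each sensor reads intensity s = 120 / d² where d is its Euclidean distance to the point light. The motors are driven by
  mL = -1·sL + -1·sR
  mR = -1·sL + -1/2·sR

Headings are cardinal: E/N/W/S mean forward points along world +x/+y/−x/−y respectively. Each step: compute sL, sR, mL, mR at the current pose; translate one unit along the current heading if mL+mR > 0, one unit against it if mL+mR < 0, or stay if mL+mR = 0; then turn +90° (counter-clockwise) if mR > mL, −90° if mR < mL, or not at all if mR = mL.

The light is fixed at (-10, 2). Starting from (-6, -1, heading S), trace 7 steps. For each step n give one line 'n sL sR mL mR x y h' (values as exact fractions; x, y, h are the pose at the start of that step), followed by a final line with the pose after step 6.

n=0: pose=(-6,-1,S); sL=30/13, sR=6; mL=-108/13, mR=-69/13; mL+mR=-177/13 → advance -1; mR−mL=3 → turn +1·90°
n=1: pose=(-6,0,E); sL=24/5, sR=120/41; mL=-1584/205, mR=-1284/205; mL+mR=-2868/205 → advance -1; mR−mL=60/41 → turn +1·90°
n=2: pose=(-7,0,N); sL=60, sR=60/13; mL=-840/13, mR=-810/13; mL+mR=-1650/13 → advance -1; mR−mL=30/13 → turn +1·90°
n=3: pose=(-7,-1,W); sL=120/29, sR=24; mL=-816/29, mR=-468/29; mL+mR=-1284/29 → advance -1; mR−mL=12 → turn +1·90°
n=4: pose=(-6,-1,S); sL=30/13, sR=6; mL=-108/13, mR=-69/13; mL+mR=-177/13 → advance -1; mR−mL=3 → turn +1·90°
n=5: pose=(-6,0,E); sL=24/5, sR=120/41; mL=-1584/205, mR=-1284/205; mL+mR=-2868/205 → advance -1; mR−mL=60/41 → turn +1·90°
n=6: pose=(-7,0,N); sL=60, sR=60/13; mL=-840/13, mR=-810/13; mL+mR=-1650/13 → advance -1; mR−mL=30/13 → turn +1·90°

0 30/13 6 -108/13 -69/13 -6 -1 S
1 24/5 120/41 -1584/205 -1284/205 -6 0 E
2 60 60/13 -840/13 -810/13 -7 0 N
3 120/29 24 -816/29 -468/29 -7 -1 W
4 30/13 6 -108/13 -69/13 -6 -1 S
5 24/5 120/41 -1584/205 -1284/205 -6 0 E
6 60 60/13 -840/13 -810/13 -7 0 N
final -7 -1 W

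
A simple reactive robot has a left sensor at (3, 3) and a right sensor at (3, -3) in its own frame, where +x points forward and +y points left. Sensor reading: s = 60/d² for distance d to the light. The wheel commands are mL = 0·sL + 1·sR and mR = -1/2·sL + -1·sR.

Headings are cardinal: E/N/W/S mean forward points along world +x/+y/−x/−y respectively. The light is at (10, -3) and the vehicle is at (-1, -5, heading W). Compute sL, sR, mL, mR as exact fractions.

60/221 60/197 60/197 -19170/43537

left sensor world pos  = (-4, -8); dL² = 221
right sensor world pos = (-4, -2); dR² = 197
sL = 60/221 = 60/221
sR = 60/197 = 60/197
mL = 0·sL + 1·sR = 60/197
mR = -1/2·sL + -1·sR = -19170/43537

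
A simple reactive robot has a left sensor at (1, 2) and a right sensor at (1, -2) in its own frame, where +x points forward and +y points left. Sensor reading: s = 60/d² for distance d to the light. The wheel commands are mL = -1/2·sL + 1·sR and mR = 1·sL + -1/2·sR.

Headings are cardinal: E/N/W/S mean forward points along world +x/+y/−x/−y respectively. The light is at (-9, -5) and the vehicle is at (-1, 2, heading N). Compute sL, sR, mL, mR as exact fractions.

3/5 15/41 27/410 171/410

left sensor world pos  = (-3, 3); dL² = 100
right sensor world pos = (1, 3); dR² = 164
sL = 60/100 = 3/5
sR = 60/164 = 15/41
mL = -1/2·sL + 1·sR = 27/410
mR = 1·sL + -1/2·sR = 171/410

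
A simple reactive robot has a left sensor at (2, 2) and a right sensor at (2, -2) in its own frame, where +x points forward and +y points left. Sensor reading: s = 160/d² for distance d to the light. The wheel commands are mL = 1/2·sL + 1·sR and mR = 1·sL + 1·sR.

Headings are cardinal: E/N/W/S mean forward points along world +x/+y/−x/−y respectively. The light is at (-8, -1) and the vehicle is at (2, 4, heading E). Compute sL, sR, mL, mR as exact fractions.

160/193 160/153 43120/29529 55360/29529

left sensor world pos  = (4, 6); dL² = 193
right sensor world pos = (4, 2); dR² = 153
sL = 160/193 = 160/193
sR = 160/153 = 160/153
mL = 1/2·sL + 1·sR = 43120/29529
mR = 1·sL + 1·sR = 55360/29529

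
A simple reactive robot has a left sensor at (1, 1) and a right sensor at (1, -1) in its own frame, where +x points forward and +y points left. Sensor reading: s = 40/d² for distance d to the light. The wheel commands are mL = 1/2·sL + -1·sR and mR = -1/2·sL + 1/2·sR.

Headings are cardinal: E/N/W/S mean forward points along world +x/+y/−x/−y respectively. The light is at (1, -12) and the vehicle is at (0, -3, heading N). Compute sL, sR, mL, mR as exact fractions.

left sensor world pos  = (-1, -2); dL² = 104
right sensor world pos = (1, -2); dR² = 100
sL = 40/104 = 5/13
sR = 40/100 = 2/5
mL = 1/2·sL + -1·sR = -27/130
mR = -1/2·sL + 1/2·sR = 1/130

5/13 2/5 -27/130 1/130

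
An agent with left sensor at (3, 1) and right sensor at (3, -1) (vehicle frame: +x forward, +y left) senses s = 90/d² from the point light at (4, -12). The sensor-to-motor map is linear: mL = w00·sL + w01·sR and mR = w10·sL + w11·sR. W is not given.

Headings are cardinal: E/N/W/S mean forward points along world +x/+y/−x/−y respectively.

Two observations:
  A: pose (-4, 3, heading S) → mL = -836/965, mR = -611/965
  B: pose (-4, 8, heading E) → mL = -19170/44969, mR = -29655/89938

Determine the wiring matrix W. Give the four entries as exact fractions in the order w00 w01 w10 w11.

-1 -1 -1/2 -1

obs A: pose=(-4,3,S) → sL=90/193, sR=2/5, mL=-836/965, mR=-611/965
obs B: pose=(-4,8,E) → sL=45/233, sR=45/193, mL=-19170/44969, mR=-29655/89938
sensor matrix S = [[90/193, 2/5], [45/233, 45/193]]; det S = 273168/8679017
solve [mL_A; mL_B] = S·[w00; w01] and [mR_A; mR_B] = S·[w10; w11]:
  w00 = -1, w01 = -1, w10 = -1/2, w11 = -1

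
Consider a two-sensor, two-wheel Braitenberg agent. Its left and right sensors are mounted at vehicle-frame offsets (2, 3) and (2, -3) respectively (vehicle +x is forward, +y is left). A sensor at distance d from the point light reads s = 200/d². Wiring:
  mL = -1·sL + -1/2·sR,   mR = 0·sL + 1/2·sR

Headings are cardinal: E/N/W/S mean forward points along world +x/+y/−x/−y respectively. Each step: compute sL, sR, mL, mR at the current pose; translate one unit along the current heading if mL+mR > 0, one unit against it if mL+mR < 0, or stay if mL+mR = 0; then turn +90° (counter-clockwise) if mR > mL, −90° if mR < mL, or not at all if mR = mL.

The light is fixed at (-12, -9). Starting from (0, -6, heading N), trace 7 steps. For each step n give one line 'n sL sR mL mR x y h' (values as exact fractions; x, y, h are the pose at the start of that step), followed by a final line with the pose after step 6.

0 100/53 4/5 -606/265 2/5 0 -6 N
1 200/101 8/5 -1404/505 4/5 0 -7 W
2 25/32 2 -57/32 1 1 -7 S
3 200/261 8/9 -316/261 4/9 1 -6 E
4 100/53 4/5 -606/265 2/5 0 -6 N
5 200/101 8/5 -1404/505 4/5 0 -7 W
6 25/32 2 -57/32 1 1 -7 S
final 1 -6 E

n=0: pose=(0,-6,N); sL=100/53, sR=4/5; mL=-606/265, mR=2/5; mL+mR=-100/53 → advance -1; mR−mL=712/265 → turn +1·90°
n=1: pose=(0,-7,W); sL=200/101, sR=8/5; mL=-1404/505, mR=4/5; mL+mR=-200/101 → advance -1; mR−mL=1808/505 → turn +1·90°
n=2: pose=(1,-7,S); sL=25/32, sR=2; mL=-57/32, mR=1; mL+mR=-25/32 → advance -1; mR−mL=89/32 → turn +1·90°
n=3: pose=(1,-6,E); sL=200/261, sR=8/9; mL=-316/261, mR=4/9; mL+mR=-200/261 → advance -1; mR−mL=48/29 → turn +1·90°
n=4: pose=(0,-6,N); sL=100/53, sR=4/5; mL=-606/265, mR=2/5; mL+mR=-100/53 → advance -1; mR−mL=712/265 → turn +1·90°
n=5: pose=(0,-7,W); sL=200/101, sR=8/5; mL=-1404/505, mR=4/5; mL+mR=-200/101 → advance -1; mR−mL=1808/505 → turn +1·90°
n=6: pose=(1,-7,S); sL=25/32, sR=2; mL=-57/32, mR=1; mL+mR=-25/32 → advance -1; mR−mL=89/32 → turn +1·90°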